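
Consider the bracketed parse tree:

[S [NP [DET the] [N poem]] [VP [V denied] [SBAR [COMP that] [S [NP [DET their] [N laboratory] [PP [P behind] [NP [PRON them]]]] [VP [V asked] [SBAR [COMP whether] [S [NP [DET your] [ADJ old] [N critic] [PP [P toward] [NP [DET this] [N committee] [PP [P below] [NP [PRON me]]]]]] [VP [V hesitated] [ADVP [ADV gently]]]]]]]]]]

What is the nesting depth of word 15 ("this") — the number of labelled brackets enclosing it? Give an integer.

11

Counting open brackets not yet closed at "this": [S [VP [SBAR [S [VP [SBAR [S [NP [PP [NP [DET = 11.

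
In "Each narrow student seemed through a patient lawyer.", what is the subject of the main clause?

each narrow student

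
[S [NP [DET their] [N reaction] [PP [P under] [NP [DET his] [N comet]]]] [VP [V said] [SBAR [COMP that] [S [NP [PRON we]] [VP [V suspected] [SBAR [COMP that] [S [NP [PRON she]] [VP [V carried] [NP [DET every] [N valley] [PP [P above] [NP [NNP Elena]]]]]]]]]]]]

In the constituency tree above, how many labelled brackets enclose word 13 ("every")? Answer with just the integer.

10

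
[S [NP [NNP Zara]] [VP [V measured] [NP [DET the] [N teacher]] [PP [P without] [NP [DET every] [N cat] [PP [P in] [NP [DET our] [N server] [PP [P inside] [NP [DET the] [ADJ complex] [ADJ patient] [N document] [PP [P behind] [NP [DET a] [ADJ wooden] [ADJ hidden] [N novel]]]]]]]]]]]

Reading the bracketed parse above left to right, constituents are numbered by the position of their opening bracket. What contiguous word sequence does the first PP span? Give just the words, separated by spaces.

without every cat in our server inside the complex patient document behind a wooden hidden novel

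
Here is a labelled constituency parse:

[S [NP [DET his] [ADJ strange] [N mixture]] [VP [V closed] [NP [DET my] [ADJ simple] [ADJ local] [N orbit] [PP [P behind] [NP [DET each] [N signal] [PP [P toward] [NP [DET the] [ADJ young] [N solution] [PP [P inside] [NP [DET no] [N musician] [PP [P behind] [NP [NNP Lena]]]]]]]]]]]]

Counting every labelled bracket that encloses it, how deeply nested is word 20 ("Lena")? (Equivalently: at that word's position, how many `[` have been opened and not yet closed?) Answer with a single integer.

12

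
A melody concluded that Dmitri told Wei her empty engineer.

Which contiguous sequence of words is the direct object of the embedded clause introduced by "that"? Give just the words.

her empty engineer

"told" heads the VP of the embedded clause introduced by "that", and "her empty engineer" is its direct object.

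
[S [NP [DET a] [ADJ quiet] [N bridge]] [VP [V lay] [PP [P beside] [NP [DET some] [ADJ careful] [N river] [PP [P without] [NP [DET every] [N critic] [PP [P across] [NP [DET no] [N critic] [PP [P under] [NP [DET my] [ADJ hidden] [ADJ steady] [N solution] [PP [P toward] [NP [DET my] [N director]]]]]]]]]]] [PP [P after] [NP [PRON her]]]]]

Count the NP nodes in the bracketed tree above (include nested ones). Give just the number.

7

Scanning left to right, an opening `[NP` appears at word positions 1, 6, 10, 13, 16, 21, 24 — 7 in total.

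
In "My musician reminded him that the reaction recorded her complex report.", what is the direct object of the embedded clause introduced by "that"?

her complex report

"recorded" heads the VP of the embedded clause introduced by "that", and "her complex report" is its direct object.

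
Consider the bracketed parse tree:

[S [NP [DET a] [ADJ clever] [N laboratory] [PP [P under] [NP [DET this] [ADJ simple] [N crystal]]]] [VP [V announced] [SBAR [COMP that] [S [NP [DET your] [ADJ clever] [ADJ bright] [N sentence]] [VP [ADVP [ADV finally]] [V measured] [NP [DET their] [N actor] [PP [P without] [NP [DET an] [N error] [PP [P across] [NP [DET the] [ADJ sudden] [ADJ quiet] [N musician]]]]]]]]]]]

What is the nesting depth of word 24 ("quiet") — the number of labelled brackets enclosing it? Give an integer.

Path from the root down to the word: S → VP → SBAR → S → VP → NP → PP → NP → PP → NP → ADJ. That is 11 enclosing brackets.

11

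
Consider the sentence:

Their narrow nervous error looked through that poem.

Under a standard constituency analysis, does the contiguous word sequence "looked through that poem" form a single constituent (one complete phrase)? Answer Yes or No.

These words form the whole verb phrase headed by "looked", so yes — one constituent.

Yes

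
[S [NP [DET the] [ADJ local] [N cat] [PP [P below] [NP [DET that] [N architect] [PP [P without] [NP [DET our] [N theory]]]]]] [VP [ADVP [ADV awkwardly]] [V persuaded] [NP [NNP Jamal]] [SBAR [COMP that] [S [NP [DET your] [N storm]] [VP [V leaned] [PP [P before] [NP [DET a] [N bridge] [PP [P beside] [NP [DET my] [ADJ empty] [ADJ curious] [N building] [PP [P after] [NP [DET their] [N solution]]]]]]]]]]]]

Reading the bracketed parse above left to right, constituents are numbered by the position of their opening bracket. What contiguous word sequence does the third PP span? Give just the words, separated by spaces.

before a bridge beside my empty curious building after their solution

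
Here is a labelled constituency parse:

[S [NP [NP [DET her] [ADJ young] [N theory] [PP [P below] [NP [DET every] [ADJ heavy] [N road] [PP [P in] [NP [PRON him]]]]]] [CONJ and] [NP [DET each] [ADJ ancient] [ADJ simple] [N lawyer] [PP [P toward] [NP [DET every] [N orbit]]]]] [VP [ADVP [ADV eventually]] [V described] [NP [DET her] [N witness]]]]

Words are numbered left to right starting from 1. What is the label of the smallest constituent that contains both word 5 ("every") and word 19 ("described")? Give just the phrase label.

S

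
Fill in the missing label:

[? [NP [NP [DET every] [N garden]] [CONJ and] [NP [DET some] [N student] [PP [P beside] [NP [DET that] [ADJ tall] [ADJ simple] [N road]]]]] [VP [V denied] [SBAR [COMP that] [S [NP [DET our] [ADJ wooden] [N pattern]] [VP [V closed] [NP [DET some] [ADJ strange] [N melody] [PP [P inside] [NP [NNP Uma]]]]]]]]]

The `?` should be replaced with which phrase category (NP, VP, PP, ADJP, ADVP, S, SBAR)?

S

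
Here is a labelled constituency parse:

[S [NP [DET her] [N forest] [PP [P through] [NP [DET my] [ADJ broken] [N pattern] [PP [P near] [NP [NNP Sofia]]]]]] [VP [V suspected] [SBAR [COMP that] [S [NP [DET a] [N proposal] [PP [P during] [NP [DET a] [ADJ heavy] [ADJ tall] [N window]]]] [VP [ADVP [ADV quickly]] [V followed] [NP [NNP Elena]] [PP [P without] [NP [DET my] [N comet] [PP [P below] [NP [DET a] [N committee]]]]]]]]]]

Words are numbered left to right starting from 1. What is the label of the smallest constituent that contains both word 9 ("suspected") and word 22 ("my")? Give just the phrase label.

Word 9 lies under S → VP → V; word 22 lies under S → VP → SBAR → S → VP → PP → NP → DET. The lowest shared node is the VP.

VP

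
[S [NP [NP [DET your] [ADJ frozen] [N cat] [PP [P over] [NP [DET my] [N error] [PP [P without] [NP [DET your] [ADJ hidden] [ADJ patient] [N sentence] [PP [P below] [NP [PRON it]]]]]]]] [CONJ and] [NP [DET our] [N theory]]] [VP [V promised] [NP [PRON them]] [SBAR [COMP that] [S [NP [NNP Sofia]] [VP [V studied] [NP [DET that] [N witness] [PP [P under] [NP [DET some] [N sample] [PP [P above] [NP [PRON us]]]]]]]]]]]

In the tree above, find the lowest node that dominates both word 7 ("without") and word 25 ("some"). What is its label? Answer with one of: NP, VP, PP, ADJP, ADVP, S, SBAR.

S

Both words fall inside [S your frozen cat over my error without your hidden patient sentence below it and our theory promised them that Sofia studied that witness under some sample above us] (words 1–28), and no smaller constituent contains them both. Label: S.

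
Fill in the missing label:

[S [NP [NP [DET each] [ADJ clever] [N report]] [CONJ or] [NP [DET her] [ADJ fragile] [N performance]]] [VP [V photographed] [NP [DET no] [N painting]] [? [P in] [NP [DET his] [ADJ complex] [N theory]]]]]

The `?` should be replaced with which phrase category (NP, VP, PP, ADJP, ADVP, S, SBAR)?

The `?` node immediately contains: P 'in', NP. That is the internal structure of a prepositional phrase, so the label is PP.

PP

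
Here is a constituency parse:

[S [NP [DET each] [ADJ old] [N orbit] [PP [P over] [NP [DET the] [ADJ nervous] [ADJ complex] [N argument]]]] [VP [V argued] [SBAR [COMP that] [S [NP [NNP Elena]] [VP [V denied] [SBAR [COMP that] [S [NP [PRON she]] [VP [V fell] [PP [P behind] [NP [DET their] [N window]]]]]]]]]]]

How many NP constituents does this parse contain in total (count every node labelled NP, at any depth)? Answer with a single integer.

5

The NP constituents are: [NP each old orbit over the nervous complex argument]; [NP the nervous complex argument]; [NP Elena]; [NP she]; [NP their window]. Total: 5.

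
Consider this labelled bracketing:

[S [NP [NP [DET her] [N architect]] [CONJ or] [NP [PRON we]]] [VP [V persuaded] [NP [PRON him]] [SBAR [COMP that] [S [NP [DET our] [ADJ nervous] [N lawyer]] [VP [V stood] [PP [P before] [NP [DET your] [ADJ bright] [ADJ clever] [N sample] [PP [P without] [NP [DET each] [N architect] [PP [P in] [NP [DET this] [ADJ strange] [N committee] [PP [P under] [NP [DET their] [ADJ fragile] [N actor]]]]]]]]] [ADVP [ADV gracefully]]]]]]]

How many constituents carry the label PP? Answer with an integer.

4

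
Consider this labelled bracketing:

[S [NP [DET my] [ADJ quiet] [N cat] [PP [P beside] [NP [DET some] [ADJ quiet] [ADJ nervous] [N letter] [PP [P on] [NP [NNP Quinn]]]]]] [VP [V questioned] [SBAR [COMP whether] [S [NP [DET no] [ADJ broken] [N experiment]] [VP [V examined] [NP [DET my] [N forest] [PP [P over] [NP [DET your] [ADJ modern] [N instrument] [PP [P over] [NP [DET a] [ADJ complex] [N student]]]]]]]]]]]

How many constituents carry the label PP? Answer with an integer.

4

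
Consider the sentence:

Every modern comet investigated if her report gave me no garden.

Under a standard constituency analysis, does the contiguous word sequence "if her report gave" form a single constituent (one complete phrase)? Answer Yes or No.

No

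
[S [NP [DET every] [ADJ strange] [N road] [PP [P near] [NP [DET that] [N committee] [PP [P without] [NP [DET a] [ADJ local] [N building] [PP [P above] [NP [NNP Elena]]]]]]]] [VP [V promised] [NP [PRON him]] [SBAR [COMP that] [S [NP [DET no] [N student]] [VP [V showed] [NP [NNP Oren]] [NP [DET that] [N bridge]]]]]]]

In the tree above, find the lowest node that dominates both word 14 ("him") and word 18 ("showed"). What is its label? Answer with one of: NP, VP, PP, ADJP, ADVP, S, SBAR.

VP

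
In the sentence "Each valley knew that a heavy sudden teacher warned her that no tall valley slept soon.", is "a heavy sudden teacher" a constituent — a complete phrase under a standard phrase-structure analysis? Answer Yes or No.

Yes

The sequence corresponds to a single NP node — the noun phrase "a heavy sudden teacher".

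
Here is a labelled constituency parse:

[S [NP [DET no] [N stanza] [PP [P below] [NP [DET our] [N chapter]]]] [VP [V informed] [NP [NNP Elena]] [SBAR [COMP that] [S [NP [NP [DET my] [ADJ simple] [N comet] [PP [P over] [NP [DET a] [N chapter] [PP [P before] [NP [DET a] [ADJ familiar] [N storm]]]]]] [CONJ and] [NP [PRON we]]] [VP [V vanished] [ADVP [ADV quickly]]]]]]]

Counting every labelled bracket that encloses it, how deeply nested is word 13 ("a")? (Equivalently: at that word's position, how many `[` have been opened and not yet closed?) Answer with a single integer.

Counting open brackets not yet closed at "a": [S [VP [SBAR [S [NP [NP [PP [NP [DET = 9.

9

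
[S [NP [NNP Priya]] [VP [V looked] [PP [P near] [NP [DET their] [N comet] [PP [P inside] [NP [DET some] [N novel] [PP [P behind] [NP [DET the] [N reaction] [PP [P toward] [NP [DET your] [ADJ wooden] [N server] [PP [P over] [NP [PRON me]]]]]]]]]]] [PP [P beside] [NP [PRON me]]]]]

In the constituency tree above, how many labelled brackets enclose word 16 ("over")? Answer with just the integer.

12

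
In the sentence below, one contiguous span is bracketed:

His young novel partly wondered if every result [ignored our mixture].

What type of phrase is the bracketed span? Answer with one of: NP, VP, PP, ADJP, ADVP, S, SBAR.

VP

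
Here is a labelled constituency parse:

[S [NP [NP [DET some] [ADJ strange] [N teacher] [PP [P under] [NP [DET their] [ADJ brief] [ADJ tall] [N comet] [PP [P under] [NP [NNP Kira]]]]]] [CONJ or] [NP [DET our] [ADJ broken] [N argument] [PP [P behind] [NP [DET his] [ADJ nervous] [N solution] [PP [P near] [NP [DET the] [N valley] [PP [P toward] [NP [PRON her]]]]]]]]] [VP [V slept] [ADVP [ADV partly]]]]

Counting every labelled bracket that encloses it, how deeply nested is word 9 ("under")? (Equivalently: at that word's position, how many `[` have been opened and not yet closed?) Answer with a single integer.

7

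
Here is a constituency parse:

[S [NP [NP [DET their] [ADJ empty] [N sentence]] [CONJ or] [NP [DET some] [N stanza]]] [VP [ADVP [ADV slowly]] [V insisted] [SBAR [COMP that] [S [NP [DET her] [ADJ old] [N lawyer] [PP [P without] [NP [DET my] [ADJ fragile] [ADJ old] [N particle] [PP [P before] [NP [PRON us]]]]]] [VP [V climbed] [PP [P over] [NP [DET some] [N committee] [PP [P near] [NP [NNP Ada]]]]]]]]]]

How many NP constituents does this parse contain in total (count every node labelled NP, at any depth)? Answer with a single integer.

8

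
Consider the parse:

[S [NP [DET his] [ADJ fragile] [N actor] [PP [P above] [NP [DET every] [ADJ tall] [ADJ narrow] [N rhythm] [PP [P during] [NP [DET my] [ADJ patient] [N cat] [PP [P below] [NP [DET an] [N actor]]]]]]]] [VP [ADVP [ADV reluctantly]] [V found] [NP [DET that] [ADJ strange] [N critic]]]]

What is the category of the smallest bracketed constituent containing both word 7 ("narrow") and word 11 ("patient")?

Word 7 lies under S → NP → PP → NP → ADJ; word 11 lies under S → NP → PP → NP → PP → NP → ADJ. The lowest shared node is the NP.

NP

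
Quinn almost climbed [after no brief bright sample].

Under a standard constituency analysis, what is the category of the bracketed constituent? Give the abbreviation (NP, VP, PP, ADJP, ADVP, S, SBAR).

PP

The span is built around the preposition "after" — a prepositional phrase (PP).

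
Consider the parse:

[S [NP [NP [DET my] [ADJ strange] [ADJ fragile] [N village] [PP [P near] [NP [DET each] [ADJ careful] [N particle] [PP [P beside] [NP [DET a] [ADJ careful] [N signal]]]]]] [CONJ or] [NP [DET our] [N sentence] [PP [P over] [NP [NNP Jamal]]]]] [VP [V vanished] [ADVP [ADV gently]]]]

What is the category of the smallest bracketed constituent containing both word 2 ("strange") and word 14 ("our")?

NP

Both words fall inside [NP my strange fragile village near each careful particle beside a careful signal or our sentence over Jamal] (words 1–17), and no smaller constituent contains them both. Label: NP.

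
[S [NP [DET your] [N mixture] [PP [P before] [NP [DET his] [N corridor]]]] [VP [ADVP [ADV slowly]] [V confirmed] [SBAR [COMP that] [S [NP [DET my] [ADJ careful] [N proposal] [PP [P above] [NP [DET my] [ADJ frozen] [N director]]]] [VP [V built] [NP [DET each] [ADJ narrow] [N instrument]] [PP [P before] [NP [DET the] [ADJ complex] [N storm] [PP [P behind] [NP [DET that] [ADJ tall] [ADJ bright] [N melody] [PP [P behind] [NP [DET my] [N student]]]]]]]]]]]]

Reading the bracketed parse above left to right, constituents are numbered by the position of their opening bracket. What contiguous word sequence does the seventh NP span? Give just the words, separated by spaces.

that tall bright melody behind my student

Opening `[NP` markers occur at word positions 1, 4, 9, 13, 17, 21, 25, 30; the seventh of these opens the constituent [NP that tall bright melody behind my student].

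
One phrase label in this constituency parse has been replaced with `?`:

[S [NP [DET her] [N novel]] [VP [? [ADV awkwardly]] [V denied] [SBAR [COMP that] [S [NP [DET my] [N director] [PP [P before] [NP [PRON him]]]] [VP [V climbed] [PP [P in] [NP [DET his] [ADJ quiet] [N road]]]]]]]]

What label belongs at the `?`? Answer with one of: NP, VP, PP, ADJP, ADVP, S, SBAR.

The `?` node immediately contains: ADV 'awkwardly'. That is the internal structure of an adverb phrase, so the label is ADVP.

ADVP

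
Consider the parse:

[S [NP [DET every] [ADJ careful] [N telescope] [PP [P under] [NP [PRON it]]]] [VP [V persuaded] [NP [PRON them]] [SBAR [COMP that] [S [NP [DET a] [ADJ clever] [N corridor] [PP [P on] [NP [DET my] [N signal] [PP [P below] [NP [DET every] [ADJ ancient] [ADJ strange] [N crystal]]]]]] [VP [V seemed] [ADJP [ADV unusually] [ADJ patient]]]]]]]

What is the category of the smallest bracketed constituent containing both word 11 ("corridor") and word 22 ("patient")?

S

Both words fall inside [S a clever corridor on my signal below every ancient strange crystal seemed unusually patient] (words 9–22), and no smaller constituent contains them both. Label: S.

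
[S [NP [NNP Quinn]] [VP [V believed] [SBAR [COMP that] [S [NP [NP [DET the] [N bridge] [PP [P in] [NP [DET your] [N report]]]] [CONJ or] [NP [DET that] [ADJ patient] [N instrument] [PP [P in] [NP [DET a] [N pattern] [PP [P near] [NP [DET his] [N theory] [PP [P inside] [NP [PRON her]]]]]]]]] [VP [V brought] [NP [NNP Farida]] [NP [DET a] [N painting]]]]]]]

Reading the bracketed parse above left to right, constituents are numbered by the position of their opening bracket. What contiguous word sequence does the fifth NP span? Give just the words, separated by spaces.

that patient instrument in a pattern near his theory inside her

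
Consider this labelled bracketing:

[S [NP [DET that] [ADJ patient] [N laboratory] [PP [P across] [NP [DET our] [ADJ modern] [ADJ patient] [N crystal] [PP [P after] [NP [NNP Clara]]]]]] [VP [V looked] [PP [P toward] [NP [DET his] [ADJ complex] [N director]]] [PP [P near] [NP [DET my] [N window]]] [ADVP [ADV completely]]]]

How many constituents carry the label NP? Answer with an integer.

5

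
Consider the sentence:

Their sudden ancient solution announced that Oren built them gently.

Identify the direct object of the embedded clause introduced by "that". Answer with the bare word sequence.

them

The verb of the embedded clause introduced by "that" is "built"; its direct object is the NP "them".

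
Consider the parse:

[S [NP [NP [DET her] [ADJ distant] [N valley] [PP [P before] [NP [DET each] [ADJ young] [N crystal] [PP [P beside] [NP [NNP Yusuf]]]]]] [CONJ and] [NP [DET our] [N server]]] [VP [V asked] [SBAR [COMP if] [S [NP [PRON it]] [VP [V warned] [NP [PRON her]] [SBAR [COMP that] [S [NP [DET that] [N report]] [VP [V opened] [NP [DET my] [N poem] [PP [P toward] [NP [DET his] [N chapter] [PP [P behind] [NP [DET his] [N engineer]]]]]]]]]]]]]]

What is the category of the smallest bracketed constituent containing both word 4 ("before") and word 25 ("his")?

The smallest bracket enclosing both words is [S her distant valley before each young crystal beside Yusuf and our server asked if it warned her that that report opened my poem toward his chapter behind his engineer], so the label is S.

S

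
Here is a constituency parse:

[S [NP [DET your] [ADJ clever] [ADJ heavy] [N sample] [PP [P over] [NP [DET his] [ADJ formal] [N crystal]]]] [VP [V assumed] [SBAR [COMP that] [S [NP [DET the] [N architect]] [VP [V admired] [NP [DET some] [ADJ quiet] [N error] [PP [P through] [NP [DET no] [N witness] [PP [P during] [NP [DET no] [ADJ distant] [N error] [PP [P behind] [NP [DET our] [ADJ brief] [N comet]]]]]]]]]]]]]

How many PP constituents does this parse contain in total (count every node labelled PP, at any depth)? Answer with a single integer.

The PP constituents are: [PP over his formal crystal]; [PP through no witness during no distant error behind our brief comet]; [PP during no distant error behind our brief comet]; [PP behind our brief comet]. Total: 4.

4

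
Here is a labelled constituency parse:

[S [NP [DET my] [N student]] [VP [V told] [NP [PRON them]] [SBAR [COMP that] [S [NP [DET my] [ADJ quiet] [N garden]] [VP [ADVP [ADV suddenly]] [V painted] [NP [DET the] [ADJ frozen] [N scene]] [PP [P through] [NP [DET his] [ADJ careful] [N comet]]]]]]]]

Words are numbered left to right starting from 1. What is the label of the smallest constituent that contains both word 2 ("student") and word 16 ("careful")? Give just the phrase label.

Both words fall inside [S my student told them that my quiet garden suddenly painted the frozen scene through his careful comet] (words 1–17), and no smaller constituent contains them both. Label: S.

S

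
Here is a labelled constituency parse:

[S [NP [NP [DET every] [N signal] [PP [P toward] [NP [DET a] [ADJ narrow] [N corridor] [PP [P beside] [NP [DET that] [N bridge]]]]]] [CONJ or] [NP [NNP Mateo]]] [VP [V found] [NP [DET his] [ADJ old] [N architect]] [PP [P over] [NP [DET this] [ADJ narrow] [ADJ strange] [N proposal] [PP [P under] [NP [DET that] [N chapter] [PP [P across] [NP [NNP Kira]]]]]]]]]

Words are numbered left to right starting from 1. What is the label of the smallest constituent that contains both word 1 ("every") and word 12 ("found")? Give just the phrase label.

The smallest bracket enclosing both words is [S every signal toward a narrow corridor beside that bridge or Mateo found his old architect over this narrow strange proposal under that chapter across Kira], so the label is S.

S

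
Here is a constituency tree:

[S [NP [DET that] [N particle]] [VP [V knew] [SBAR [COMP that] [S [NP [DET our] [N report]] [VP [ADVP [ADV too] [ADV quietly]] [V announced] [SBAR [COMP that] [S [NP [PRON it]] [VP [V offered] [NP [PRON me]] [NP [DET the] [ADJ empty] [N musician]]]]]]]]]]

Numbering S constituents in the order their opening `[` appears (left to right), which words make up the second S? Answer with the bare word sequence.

The S opening brackets appear, in order, over: "that particle knew that our report too quietly announced that it offered me the empty musician"; "our report too quietly announced that it offered me the empty musician"; "it offered me the empty musician". The second one spans "our report too quietly announced that it offered me the empty musician".

our report too quietly announced that it offered me the empty musician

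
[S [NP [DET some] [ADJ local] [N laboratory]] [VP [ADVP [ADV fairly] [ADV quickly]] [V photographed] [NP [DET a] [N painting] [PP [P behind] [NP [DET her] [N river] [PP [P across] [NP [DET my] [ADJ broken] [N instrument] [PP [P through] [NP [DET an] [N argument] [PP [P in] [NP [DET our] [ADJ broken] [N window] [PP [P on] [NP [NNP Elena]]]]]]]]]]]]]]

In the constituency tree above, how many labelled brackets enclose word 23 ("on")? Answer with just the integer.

13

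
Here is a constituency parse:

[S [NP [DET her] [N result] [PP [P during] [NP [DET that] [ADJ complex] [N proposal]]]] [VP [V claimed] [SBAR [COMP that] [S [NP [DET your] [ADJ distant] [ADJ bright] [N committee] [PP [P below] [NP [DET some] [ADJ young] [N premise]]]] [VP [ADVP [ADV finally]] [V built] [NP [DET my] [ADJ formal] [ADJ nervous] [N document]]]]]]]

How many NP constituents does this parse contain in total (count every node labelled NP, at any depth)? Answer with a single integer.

The NP constituents are: [NP her result during that complex proposal]; [NP that complex proposal]; [NP your distant bright committee below some young premise]; [NP some young premise]; [NP my formal nervous document]. Total: 5.

5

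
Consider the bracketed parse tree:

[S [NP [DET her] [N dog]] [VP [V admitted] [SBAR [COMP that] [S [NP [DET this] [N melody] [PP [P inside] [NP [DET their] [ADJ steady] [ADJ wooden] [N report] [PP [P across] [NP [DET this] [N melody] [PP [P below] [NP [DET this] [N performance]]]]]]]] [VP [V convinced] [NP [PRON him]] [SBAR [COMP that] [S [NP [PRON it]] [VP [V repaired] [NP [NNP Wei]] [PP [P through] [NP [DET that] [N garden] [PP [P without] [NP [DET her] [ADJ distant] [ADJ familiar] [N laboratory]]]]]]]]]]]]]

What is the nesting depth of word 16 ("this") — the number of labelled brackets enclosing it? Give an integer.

12

Counting open brackets not yet closed at "this": [S [VP [SBAR [S [NP [PP [NP [PP [NP [PP [NP [DET = 12.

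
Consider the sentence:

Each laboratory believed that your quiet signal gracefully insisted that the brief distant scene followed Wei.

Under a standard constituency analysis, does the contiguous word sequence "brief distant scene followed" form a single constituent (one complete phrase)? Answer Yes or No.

"brief" belongs to the noun phrase "the brief distant scene" while "followed" belongs to the verb phrase "followed Wei"; a span that runs across that boundary is not a single phrase.

No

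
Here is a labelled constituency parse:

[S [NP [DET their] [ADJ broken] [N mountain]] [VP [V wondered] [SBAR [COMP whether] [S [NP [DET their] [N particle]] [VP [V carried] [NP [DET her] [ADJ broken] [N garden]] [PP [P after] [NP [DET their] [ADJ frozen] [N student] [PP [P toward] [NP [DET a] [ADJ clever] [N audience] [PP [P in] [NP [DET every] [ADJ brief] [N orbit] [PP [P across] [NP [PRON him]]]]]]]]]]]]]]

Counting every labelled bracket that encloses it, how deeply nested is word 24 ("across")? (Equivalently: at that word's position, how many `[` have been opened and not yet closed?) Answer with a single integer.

Path from the root down to the word: S → VP → SBAR → S → VP → PP → NP → PP → NP → PP → NP → PP → P. That is 13 enclosing brackets.

13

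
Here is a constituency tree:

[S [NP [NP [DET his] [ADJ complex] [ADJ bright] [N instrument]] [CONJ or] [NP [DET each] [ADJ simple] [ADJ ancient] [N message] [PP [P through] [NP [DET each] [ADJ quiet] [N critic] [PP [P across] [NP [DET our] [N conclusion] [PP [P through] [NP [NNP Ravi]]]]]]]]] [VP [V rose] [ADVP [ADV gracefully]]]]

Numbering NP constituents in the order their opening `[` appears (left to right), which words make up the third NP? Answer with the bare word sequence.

each simple ancient message through each quiet critic across our conclusion through Ravi

In left-to-right order the NP constituents are "his complex bright instrument or each simple ancient message through each quiet critic across our conclusion through Ravi"; "his complex bright instrument"; "each simple ancient message through each quiet critic across our conclusion through Ravi"; "each quiet critic across our conclusion through Ravi"; "our conclusion through Ravi"; "Ravi". Number 3 is "each simple ancient message through each quiet critic across our conclusion through Ravi".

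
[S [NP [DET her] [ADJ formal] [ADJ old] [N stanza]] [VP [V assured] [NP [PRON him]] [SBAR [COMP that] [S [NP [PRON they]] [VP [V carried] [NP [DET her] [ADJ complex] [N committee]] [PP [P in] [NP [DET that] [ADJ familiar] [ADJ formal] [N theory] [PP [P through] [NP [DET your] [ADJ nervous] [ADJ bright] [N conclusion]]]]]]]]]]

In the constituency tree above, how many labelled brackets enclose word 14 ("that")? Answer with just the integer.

8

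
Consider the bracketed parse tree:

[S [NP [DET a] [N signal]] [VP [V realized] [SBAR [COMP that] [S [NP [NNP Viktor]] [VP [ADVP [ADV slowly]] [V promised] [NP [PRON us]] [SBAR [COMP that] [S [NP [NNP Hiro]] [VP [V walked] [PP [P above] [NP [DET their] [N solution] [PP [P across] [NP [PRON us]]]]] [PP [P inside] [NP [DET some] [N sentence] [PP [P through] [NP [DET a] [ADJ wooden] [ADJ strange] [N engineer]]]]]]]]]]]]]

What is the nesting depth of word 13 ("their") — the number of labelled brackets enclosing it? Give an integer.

The word sits inside DET, which is inside NP, inside PP, inside VP, inside S, inside SBAR, inside VP, inside S, inside SBAR, inside VP, inside S — 11 brackets in all.

11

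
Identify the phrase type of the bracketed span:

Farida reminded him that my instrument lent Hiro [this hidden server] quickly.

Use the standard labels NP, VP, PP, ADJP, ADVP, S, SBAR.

NP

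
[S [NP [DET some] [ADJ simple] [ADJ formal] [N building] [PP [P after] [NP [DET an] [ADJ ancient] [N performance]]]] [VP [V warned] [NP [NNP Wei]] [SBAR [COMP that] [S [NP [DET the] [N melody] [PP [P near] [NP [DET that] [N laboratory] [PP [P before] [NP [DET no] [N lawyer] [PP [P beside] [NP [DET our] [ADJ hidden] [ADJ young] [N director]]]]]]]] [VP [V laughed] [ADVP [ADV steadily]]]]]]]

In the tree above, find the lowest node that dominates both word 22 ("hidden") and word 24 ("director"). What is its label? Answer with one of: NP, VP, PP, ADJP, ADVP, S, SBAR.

NP

Both words fall inside [NP our hidden young director] (words 21–24), and no smaller constituent contains them both. Label: NP.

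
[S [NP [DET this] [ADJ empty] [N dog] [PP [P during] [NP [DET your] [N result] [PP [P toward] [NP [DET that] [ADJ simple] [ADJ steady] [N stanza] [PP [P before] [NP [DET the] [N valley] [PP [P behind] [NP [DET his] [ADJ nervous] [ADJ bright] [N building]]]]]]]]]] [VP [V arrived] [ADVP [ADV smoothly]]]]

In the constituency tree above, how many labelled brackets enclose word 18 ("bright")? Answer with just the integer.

11

Counting open brackets not yet closed at "bright": [S [NP [PP [NP [PP [NP [PP [NP [PP [NP [ADJ = 11.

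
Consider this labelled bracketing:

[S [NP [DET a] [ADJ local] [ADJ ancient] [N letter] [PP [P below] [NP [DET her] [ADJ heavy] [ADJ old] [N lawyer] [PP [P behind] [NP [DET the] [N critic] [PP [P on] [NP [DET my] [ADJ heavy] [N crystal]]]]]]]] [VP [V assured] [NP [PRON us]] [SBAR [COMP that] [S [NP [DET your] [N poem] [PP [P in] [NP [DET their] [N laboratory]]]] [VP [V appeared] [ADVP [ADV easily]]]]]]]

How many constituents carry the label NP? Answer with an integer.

7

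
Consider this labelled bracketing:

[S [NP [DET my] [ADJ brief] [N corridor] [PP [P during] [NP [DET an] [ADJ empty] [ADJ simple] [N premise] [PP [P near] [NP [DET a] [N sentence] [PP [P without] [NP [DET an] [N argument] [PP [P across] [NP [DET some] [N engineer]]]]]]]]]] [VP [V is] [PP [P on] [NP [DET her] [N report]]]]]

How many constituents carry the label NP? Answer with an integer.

Listing each NP by its span: [NP my brief corridor during an empty simple premise near a sentence without an argument across some engineer]; [NP an empty simple premise near a sentence without an argument across some engineer]; [NP a sentence without an argument across some engineer]; [NP an argument across some engineer]; [NP some engineer]; [NP her report] — that makes 6.

6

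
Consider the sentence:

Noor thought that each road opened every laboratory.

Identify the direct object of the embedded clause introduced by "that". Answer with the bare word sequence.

every laboratory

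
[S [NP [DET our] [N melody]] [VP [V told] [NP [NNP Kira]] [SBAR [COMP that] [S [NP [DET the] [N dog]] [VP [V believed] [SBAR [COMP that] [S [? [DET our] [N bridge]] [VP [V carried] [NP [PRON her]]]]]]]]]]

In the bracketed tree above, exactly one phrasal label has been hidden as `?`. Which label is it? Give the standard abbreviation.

NP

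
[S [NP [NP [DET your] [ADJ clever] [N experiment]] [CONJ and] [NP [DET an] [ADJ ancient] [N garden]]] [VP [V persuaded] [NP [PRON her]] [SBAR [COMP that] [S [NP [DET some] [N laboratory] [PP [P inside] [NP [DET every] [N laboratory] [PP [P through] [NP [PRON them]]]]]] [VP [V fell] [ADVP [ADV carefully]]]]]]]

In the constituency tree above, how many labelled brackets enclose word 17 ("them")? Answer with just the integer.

10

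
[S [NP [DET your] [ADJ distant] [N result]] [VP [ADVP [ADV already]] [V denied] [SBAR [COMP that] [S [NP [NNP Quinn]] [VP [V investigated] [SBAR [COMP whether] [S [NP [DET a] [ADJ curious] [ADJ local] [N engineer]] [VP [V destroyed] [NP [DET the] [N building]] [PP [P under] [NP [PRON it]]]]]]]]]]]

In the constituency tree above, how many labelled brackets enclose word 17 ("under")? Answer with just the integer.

10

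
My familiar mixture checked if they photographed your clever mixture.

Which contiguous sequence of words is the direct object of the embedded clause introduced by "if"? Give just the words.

your clever mixture

The verb of the embedded clause introduced by "if" is "photographed"; its direct object is the NP "your clever mixture".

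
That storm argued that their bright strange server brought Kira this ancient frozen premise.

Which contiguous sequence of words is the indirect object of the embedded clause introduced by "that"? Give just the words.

Kira

The verb of the embedded clause introduced by "that" is "brought"; its indirect object is the NP "Kira".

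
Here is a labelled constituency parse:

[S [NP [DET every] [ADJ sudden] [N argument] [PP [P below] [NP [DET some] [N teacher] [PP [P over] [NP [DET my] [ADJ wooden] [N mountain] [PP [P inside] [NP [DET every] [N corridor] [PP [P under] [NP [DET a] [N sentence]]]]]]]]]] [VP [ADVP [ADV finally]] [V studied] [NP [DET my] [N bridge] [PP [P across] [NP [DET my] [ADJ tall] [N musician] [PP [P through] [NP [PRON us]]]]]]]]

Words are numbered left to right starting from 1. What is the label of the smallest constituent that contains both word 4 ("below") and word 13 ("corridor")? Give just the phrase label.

PP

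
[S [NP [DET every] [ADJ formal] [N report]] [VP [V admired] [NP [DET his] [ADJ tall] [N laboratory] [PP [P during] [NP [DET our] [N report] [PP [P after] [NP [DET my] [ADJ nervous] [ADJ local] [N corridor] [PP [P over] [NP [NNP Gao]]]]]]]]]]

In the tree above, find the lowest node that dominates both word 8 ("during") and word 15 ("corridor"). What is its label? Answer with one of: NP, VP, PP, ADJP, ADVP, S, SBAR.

PP

The smallest bracket enclosing both words is [PP during our report after my nervous local corridor over Gao], so the label is PP.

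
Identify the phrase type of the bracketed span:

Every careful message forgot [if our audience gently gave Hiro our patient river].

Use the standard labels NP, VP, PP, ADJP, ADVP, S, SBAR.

SBAR

"if" is the head of the bracketed span, so the span is a subordinate clause: SBAR.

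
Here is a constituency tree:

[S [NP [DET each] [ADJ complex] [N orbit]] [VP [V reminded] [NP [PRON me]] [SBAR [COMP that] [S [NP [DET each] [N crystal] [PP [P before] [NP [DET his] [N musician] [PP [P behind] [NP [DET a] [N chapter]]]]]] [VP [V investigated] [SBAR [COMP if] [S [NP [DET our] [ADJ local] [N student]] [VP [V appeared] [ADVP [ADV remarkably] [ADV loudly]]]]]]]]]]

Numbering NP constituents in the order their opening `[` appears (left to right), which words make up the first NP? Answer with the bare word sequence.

each complex orbit

Opening `[NP` markers occur at word positions 1, 5, 7, 10, 13, 17; the first of these opens the constituent [NP each complex orbit].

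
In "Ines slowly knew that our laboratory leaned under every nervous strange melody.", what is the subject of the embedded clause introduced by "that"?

our laboratory

In the embedded clause introduced by "that" the verb is "leaned"; the NP preceding it, "our laboratory", is the subject.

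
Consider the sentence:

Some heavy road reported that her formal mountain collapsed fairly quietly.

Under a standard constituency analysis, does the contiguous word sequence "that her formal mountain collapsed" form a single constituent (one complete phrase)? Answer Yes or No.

No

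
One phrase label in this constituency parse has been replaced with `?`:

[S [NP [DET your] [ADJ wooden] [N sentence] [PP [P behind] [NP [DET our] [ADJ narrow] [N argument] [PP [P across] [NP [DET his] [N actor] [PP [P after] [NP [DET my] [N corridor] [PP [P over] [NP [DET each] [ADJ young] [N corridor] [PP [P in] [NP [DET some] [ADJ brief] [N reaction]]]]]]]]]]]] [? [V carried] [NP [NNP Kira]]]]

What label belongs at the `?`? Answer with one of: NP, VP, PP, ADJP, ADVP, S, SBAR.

A constituent whose immediate children are V 'carried', NP is a verb phrase: VP.

VP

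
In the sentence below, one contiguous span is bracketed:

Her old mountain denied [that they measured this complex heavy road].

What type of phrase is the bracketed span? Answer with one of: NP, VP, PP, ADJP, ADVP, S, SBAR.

"that" is the head of the bracketed span, so the span is a subordinate clause: SBAR.

SBAR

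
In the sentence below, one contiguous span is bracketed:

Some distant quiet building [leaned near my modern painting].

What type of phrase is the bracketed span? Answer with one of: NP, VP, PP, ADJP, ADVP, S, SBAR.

VP

The bracketed span "leaned near my modern painting" is headed by "leaned", making it a verb phrase (VP).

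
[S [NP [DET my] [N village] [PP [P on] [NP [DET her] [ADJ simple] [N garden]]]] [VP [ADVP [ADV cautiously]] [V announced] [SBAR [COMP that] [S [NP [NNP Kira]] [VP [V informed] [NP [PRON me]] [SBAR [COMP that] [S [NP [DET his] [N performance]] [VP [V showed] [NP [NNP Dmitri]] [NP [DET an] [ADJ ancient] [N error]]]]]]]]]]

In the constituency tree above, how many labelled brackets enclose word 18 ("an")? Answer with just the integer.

Path from the root down to the word: S → VP → SBAR → S → VP → SBAR → S → VP → NP → DET. That is 10 enclosing brackets.

10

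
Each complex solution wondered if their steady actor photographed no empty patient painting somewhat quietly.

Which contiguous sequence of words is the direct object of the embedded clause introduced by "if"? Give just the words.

"photographed" heads the VP of the embedded clause introduced by "if", and "no empty patient painting" is its direct object.

no empty patient painting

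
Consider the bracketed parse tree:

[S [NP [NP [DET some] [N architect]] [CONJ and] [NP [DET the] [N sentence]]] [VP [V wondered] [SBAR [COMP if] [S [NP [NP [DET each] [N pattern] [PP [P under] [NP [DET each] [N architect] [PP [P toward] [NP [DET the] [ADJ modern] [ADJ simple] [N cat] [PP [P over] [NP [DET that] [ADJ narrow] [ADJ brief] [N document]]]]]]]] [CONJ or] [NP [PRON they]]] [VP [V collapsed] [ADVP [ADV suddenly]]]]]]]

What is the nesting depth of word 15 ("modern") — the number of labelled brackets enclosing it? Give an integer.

11

Path from the root down to the word: S → VP → SBAR → S → NP → NP → PP → NP → PP → NP → ADJ. That is 11 enclosing brackets.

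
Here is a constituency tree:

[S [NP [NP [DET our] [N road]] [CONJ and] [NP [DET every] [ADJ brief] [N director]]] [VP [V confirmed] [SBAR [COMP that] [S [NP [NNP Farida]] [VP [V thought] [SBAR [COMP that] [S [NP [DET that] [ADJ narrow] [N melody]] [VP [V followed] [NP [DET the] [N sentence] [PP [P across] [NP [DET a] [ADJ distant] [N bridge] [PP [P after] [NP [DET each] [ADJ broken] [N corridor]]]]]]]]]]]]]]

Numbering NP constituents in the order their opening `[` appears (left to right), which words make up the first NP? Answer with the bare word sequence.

our road and every brief director

The NP opening brackets appear, in order, over: "our road and every brief director"; "our road"; "every brief director"; "Farida"; "that narrow melody"; "the sentence across a distant bridge after each broken corridor"; "a distant bridge after each broken corridor"; "each broken corridor". The first one spans "our road and every brief director".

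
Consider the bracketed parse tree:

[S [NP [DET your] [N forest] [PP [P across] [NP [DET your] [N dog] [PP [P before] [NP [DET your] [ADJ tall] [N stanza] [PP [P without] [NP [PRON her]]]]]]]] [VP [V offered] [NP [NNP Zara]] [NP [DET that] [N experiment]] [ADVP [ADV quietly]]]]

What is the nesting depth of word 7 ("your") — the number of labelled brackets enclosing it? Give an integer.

The word sits inside DET, which is inside NP, inside PP, inside NP, inside PP, inside NP, inside S — 7 brackets in all.

7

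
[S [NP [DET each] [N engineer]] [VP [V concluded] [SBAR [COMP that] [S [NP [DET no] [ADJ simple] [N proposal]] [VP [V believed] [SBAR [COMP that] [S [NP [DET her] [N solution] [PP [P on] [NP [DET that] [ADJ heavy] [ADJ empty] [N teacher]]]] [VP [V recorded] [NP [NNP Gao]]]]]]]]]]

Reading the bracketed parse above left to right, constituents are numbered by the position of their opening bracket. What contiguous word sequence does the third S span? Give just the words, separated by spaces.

her solution on that heavy empty teacher recorded Gao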